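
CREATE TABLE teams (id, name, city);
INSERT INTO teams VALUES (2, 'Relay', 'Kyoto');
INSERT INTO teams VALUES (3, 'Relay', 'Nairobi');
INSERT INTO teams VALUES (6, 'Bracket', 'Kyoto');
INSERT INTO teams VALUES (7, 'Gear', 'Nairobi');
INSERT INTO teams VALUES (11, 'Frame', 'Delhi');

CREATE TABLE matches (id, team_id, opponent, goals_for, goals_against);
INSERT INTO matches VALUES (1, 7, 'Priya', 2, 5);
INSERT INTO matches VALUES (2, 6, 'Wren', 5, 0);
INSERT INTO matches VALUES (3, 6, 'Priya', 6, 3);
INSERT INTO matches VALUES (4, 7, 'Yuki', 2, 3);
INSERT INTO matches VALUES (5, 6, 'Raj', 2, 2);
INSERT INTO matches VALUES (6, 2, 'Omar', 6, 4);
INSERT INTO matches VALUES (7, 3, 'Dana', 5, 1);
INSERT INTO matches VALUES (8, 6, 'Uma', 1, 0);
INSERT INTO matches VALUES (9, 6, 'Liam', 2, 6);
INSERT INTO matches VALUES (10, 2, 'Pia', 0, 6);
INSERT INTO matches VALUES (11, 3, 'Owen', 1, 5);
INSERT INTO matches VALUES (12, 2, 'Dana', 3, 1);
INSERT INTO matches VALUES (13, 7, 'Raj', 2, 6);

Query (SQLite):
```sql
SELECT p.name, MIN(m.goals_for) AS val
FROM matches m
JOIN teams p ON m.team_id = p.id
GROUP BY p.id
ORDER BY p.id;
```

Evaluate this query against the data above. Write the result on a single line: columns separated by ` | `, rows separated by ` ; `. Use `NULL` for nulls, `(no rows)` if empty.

Join each matches row to its teams via team_id.
Group joined rows by teams.id; compute MIN(m.goals_for) per group.
  2: ids {6, 10, 12} → MIN(m.goals_for)=0
  3: ids {7, 11} → MIN(m.goals_for)=1
  6: ids {2, 3, 5, 8, 9} → MIN(m.goals_for)=1
  7: ids {1, 4, 13} → MIN(m.goals_for)=2

Relay | 0 ; Relay | 1 ; Bracket | 1 ; Gear | 2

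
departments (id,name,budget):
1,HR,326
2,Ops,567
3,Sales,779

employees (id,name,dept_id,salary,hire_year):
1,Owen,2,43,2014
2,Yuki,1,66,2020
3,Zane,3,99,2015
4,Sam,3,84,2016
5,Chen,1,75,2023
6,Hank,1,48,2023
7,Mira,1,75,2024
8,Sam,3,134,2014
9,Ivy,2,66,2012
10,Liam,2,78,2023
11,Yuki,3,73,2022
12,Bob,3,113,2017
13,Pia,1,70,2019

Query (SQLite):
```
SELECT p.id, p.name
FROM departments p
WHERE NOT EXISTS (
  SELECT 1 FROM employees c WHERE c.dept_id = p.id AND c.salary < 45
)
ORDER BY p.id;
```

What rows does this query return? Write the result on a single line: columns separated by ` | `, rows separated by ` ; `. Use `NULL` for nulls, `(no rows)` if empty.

For each departments row, check whether any employees with matching dept_id has salary < 45.
Keep rows where that is false.

1 | HR ; 3 | Sales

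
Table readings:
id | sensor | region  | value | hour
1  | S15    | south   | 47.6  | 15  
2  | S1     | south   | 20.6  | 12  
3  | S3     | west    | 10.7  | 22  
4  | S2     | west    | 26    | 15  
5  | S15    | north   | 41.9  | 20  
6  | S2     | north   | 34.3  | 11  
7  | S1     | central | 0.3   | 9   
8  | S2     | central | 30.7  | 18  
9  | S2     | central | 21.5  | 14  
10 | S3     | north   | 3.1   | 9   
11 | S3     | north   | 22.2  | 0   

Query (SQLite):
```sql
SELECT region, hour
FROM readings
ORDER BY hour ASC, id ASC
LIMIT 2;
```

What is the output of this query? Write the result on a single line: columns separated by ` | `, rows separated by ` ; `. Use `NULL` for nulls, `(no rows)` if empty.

north | 0 ; central | 9

Sort by hour asc, tiebreak id asc: (0, id=11), (9, id=7), (9, id=10), (11, id=6), (12, id=2) …. Take first 2.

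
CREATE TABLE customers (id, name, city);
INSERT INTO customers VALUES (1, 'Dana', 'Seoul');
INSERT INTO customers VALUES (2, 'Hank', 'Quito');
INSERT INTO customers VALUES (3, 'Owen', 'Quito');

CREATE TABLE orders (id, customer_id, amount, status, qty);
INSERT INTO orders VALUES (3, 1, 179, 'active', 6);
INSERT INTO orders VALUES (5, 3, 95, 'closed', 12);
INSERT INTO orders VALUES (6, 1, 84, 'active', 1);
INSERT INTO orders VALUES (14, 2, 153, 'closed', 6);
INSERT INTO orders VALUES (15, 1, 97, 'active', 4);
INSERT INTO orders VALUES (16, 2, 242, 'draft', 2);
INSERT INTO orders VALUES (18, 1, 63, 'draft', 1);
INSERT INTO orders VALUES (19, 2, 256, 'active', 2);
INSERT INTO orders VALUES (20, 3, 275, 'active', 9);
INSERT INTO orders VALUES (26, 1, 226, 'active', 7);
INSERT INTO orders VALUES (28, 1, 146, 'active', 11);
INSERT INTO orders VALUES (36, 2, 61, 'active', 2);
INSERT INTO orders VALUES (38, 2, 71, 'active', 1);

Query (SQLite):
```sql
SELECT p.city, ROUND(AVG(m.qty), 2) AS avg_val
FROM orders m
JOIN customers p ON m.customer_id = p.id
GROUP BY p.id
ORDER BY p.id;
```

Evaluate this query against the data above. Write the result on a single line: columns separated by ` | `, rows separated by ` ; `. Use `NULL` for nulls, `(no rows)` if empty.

Join each orders row to its customers via customer_id.
Group joined rows by customers.id; compute ROUND(AVG(m.qty), 2) per group.
  1: ids {3, 6, 15, 18, 26, 28} → ROUND(AVG(m.qty), 2)=5
  2: ids {14, 16, 19, 36, 38} → ROUND(AVG(m.qty), 2)=2.6
  3: ids {5, 20} → ROUND(AVG(m.qty), 2)=10.5

Seoul | 5 ; Quito | 2.6 ; Quito | 10.5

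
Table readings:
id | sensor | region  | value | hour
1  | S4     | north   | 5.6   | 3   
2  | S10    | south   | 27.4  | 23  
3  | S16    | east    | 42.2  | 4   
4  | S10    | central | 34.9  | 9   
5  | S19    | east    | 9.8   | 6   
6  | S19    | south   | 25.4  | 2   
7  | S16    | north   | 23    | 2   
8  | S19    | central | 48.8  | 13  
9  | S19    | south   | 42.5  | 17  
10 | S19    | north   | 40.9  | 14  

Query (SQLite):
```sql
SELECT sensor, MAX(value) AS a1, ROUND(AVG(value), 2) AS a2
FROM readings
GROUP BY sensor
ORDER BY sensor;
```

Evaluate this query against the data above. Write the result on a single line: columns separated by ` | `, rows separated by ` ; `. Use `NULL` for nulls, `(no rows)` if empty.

S10 | 34.9 | 31.15 ; S16 | 42.2 | 32.6 ; S19 | 48.8 | 33.48 ; S4 | 5.6 | 5.6

Group readings by sensor.
Per group compute: MAX(value), ROUND(AVG(value), 2).
  S10: ids {2, 4} → MAX(value)=34.9, ROUND(AVG(value), 2)=31.15
  S16: ids {3, 7} → MAX(value)=42.2, ROUND(AVG(value), 2)=32.6
  S19: ids {5, 6, 8, 9, 10} → MAX(value)=48.8, ROUND(AVG(value), 2)=33.48
  S4: ids {1} → MAX(value)=5.6, ROUND(AVG(value), 2)=5.6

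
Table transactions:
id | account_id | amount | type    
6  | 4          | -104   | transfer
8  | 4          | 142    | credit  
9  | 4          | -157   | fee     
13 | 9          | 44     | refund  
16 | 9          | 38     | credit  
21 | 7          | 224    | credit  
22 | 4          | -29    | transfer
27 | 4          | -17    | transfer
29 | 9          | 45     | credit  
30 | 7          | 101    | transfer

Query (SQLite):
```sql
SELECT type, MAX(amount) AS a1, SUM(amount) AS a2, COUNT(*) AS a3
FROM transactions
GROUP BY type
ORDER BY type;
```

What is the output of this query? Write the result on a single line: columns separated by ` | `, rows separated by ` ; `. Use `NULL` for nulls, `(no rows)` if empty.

credit | 224 | 449 | 4 ; fee | -157 | -157 | 1 ; refund | 44 | 44 | 1 ; transfer | 101 | -49 | 4

Group transactions by type.
Per group compute: MAX(amount), SUM(amount), COUNT(*).
  credit: ids {8, 16, 21, 29} → MAX(amount)=224, SUM(amount)=449, COUNT(*)=4
  fee: ids {9} → MAX(amount)=-157, SUM(amount)=-157, COUNT(*)=1
  refund: ids {13} → MAX(amount)=44, SUM(amount)=44, COUNT(*)=1
  transfer: ids {6, 22, 27, 30} → MAX(amount)=101, SUM(amount)=-49, COUNT(*)=4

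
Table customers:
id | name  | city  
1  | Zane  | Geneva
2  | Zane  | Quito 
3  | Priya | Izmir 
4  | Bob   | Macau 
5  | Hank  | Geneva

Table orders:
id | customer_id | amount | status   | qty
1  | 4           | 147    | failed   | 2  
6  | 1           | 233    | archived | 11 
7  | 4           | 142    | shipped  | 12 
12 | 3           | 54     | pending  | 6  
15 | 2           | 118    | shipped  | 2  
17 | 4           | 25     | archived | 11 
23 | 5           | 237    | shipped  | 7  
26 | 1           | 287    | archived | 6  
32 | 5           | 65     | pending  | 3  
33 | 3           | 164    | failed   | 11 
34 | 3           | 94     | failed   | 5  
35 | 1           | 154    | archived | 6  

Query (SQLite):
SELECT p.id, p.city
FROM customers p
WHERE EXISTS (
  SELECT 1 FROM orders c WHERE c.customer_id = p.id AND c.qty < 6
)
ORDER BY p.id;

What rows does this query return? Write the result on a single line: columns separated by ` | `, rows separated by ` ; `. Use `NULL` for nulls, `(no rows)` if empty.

2 | Quito ; 3 | Izmir ; 4 | Macau ; 5 | Geneva

For each customers row, check whether any orders with matching customer_id has qty < 6.
Keep rows where that is true.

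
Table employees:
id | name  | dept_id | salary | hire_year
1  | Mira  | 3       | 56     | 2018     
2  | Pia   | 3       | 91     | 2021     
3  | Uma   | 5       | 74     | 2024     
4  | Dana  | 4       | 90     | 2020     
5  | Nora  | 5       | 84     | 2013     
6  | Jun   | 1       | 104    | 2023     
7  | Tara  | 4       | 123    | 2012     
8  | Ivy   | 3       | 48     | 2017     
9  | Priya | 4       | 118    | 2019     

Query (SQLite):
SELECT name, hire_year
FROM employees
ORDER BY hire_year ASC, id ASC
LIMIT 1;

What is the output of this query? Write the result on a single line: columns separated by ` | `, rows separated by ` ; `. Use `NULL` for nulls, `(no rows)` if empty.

Tara | 2012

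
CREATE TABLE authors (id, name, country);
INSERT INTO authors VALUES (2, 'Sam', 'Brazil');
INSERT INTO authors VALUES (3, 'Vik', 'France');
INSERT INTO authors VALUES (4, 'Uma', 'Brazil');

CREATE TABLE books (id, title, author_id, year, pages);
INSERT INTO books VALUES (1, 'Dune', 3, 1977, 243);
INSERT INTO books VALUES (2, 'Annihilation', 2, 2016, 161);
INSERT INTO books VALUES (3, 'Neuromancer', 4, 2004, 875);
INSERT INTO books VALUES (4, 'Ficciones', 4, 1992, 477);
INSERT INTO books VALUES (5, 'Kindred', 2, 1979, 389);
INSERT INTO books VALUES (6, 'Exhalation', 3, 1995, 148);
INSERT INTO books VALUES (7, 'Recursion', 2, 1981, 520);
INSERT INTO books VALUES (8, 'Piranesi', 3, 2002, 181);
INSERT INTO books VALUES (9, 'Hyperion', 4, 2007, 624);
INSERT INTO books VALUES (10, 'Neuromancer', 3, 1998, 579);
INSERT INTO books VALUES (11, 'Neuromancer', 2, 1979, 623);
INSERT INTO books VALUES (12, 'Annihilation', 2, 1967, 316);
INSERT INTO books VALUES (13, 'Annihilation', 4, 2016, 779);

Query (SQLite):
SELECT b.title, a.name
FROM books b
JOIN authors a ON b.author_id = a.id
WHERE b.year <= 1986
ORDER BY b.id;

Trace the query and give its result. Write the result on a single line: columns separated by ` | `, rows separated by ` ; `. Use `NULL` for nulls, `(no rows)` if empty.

Dune | Vik ; Kindred | Sam ; Recursion | Sam ; Neuromancer | Sam ; Annihilation | Sam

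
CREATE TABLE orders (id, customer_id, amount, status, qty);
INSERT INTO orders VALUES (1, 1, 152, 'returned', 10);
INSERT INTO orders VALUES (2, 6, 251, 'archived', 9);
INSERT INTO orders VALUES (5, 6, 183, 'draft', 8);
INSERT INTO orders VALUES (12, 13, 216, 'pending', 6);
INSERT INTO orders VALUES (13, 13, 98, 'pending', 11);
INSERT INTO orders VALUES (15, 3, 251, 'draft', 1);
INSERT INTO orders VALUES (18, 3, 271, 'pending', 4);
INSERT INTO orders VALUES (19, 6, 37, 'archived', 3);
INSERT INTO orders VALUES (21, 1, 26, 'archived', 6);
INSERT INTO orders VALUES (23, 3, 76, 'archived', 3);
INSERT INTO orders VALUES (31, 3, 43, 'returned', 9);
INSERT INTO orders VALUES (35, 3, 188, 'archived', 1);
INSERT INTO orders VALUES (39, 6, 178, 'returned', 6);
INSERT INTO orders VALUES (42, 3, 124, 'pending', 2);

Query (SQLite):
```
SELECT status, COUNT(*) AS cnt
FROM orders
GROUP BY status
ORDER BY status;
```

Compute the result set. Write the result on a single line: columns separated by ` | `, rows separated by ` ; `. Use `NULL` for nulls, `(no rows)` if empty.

Partition orders by status; compute COUNT(*) within each group.
  archived: ids {2, 19, 21, 23, 35} → COUNT(*)=5
  draft: ids {5, 15} → COUNT(*)=2
  pending: ids {12, 13, 18, 42} → COUNT(*)=4
  returned: ids {1, 31, 39} → COUNT(*)=3

archived | 5 ; draft | 2 ; pending | 4 ; returned | 3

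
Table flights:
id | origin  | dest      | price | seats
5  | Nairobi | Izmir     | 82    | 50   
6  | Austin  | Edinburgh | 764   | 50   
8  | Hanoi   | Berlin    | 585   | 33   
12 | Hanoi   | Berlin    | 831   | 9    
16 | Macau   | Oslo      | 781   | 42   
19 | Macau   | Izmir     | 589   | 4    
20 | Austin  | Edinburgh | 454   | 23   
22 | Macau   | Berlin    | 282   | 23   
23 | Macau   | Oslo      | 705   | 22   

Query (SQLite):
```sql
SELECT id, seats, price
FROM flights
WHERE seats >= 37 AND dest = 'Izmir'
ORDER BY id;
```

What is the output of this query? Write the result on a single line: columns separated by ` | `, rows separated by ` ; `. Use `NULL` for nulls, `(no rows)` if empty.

seats >= 37: ids {5, 6, 16}
dest = 'Izmir': ids {5, 19}
Combine with AND.

5 | 50 | 82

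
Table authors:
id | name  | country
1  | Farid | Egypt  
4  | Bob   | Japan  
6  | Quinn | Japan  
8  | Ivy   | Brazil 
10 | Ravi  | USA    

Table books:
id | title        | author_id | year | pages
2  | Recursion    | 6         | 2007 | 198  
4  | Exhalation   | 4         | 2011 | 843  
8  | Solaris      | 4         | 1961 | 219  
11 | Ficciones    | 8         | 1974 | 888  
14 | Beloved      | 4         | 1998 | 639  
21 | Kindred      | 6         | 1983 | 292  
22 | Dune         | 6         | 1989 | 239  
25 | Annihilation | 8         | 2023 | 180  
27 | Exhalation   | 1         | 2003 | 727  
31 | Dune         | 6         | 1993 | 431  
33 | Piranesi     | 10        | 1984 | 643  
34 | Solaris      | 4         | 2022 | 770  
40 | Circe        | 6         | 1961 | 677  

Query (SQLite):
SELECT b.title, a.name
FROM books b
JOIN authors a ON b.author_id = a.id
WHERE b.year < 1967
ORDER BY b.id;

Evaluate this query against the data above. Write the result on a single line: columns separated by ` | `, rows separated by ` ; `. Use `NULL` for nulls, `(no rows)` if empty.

Each books row matches the authors row where author_id = authors.id.
Then keep rows with b.year < 1967.

Solaris | Bob ; Circe | Quinn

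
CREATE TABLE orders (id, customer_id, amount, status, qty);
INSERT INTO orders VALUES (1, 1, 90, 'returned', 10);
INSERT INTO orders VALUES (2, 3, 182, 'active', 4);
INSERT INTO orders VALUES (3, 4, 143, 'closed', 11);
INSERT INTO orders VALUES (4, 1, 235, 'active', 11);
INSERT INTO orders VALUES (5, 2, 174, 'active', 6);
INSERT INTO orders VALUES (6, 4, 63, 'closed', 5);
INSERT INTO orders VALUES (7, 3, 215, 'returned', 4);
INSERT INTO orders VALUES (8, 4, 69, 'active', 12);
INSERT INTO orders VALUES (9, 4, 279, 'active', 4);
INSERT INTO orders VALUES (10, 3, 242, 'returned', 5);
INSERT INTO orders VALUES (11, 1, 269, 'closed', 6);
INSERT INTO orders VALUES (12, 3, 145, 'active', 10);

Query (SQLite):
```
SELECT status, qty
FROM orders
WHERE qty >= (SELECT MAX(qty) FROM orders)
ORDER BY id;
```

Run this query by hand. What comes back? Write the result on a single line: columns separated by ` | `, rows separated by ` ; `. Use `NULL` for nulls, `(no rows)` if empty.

active | 12

Scalar subquery: MAX(qty) over all orders rows = 12.
Keep rows where qty >= that value.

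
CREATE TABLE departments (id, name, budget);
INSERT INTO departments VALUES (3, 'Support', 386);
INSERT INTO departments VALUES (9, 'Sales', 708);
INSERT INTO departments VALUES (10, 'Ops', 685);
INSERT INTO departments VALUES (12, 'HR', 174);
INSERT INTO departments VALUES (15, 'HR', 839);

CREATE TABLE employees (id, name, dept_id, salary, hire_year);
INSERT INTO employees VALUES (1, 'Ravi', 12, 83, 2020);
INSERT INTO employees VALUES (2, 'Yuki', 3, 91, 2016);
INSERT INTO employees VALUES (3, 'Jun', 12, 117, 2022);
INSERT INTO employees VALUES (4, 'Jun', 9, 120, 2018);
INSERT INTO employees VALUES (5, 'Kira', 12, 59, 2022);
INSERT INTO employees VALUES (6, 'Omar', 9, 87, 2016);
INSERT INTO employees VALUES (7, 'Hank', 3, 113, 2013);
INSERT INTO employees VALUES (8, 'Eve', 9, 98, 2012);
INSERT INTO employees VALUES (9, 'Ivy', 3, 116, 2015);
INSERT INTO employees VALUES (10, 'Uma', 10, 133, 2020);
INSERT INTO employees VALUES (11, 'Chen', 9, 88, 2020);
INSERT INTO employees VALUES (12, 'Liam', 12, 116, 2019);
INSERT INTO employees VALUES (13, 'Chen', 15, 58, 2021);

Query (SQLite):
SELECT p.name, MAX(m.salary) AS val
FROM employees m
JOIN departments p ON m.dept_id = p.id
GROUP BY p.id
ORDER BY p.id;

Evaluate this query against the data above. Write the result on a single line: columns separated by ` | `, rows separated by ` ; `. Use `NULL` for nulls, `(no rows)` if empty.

Support | 116 ; Sales | 120 ; Ops | 133 ; HR | 117 ; HR | 58

Join each employees row to its departments via dept_id.
Group joined rows by departments.id; compute MAX(m.salary) per group.
  3: ids {2, 7, 9} → MAX(m.salary)=116
  9: ids {4, 6, 8, 11} → MAX(m.salary)=120
  10: ids {10} → MAX(m.salary)=133
  12: ids {1, 3, 5, 12} → MAX(m.salary)=117
  15: ids {13} → MAX(m.salary)=58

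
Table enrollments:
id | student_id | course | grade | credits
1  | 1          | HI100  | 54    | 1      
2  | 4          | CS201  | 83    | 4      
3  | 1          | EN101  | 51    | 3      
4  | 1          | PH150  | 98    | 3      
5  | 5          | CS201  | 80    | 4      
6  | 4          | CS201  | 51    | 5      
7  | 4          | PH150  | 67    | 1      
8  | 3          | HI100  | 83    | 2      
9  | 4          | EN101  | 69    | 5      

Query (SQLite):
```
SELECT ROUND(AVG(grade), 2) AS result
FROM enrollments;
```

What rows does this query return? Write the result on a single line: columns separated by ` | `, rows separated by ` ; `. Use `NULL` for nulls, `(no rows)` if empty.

70.67

All grade values: [54, 83, 51, 98, 80, 51, 67, 83, 69].
AVG = 636 / 9 (rounded to 2 dp).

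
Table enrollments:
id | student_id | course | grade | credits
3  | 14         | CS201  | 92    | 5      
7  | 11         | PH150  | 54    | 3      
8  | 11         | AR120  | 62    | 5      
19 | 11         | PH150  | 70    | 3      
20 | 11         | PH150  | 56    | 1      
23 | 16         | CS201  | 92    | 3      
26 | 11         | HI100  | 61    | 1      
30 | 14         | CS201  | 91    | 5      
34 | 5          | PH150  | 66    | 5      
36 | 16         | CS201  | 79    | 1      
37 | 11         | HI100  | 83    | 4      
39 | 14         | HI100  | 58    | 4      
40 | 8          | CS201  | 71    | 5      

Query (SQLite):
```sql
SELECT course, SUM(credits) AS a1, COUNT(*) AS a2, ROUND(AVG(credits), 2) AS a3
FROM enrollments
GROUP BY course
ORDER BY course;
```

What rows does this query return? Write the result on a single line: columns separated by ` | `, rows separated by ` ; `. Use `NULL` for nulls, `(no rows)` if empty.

Group enrollments by course.
Per group compute: SUM(credits), COUNT(*), ROUND(AVG(credits), 2).
  AR120: ids {8} → SUM(credits)=5, COUNT(*)=1, ROUND(AVG(credits), 2)=5
  CS201: ids {3, 23, 30, 36, 40} → SUM(credits)=19, COUNT(*)=5, ROUND(AVG(credits), 2)=3.8
  HI100: ids {26, 37, 39} → SUM(credits)=9, COUNT(*)=3, ROUND(AVG(credits), 2)=3
  PH150: ids {7, 19, 20, 34} → SUM(credits)=12, COUNT(*)=4, ROUND(AVG(credits), 2)=3

AR120 | 5 | 1 | 5 ; CS201 | 19 | 5 | 3.8 ; HI100 | 9 | 3 | 3 ; PH150 | 12 | 4 | 3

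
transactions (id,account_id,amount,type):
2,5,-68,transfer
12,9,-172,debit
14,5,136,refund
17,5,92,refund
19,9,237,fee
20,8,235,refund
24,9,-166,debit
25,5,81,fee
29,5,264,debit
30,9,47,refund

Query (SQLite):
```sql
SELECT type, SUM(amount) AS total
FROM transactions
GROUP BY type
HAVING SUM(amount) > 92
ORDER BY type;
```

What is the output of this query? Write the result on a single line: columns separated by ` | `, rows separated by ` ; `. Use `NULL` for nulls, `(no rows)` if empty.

fee | 318 ; refund | 510

Partition transactions by type; compute SUM(amount) within each group.
HAVING: keep groups where SUM(amount) > 92.
  debit: ids {12, 24, 29} → SUM(amount)=-74
  fee: ids {19, 25} → SUM(amount)=318
  refund: ids {14, 17, 20, 30} → SUM(amount)=510
  transfer: ids {2} → SUM(amount)=-68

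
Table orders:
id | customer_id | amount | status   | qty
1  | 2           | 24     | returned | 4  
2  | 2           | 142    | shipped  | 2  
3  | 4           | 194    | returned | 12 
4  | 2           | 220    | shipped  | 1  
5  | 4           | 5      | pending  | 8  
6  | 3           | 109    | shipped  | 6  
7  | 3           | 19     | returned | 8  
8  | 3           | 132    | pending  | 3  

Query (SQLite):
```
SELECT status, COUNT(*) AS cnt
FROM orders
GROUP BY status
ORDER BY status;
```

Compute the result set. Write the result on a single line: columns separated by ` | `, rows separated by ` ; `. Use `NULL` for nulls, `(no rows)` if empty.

pending | 2 ; returned | 3 ; shipped | 3

Partition orders by status; compute COUNT(*) within each group.
  pending: ids {5, 8} → COUNT(*)=2
  returned: ids {1, 3, 7} → COUNT(*)=3
  shipped: ids {2, 4, 6} → COUNT(*)=3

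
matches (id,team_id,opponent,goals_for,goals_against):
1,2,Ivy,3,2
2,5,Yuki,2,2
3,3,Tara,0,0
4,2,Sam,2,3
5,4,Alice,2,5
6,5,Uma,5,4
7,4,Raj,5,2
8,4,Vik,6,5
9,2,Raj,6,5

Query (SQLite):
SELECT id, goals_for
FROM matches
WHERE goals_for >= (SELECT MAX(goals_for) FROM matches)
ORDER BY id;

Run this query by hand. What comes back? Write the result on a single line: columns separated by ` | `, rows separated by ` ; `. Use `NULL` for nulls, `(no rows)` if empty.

Scalar subquery: MAX(goals_for) over all matches rows = 6.
Keep rows where goals_for >= that value.

8 | 6 ; 9 | 6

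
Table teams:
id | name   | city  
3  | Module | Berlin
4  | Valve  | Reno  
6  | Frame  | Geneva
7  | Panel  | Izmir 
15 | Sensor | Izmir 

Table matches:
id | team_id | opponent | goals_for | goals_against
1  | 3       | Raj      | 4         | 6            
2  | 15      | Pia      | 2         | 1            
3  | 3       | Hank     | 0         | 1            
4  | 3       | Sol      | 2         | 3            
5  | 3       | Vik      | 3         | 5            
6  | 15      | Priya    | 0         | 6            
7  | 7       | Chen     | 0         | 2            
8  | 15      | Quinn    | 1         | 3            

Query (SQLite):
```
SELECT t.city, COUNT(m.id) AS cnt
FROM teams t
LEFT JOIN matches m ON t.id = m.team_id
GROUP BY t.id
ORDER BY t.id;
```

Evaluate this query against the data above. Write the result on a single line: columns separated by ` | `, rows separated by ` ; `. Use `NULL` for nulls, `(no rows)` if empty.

Berlin | 4 ; Reno | 0 ; Geneva | 0 ; Izmir | 1 ; Izmir | 3

LEFT JOIN keeps every teams row; unmatched ones get NULL for matches columns.
Group by teams.id and compute COUNT(m.id). COUNT(col) of an all-NULL group is 0.
  3: ids {1, 3, 4, 5} → COUNT(m.id)=4
  4: ids {—} → COUNT(m.id)=0
  6: ids {—} → COUNT(m.id)=0
  7: ids {7} → COUNT(m.id)=1
  15: ids {2, 6, 8} → COUNT(m.id)=3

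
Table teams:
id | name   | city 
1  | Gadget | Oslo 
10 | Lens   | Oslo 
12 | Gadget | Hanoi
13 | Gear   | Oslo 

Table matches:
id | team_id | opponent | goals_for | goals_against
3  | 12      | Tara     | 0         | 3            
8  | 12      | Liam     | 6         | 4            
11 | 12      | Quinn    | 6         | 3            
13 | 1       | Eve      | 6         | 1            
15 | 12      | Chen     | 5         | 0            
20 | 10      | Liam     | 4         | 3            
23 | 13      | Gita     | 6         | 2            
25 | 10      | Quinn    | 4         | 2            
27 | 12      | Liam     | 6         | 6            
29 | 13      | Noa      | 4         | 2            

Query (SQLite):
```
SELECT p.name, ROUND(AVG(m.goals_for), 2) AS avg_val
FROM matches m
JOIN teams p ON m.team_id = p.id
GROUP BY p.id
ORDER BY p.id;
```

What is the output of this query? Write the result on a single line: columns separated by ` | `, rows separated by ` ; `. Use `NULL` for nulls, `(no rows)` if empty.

Gadget | 6 ; Lens | 4 ; Gadget | 4.6 ; Gear | 5

Join each matches row to its teams via team_id.
Group joined rows by teams.id; compute ROUND(AVG(m.goals_for), 2) per group.
  1: ids {13} → ROUND(AVG(m.goals_for), 2)=6
  10: ids {20, 25} → ROUND(AVG(m.goals_for), 2)=4
  12: ids {3, 8, 11, 15, 27} → ROUND(AVG(m.goals_for), 2)=4.6
  13: ids {23, 29} → ROUND(AVG(m.goals_for), 2)=5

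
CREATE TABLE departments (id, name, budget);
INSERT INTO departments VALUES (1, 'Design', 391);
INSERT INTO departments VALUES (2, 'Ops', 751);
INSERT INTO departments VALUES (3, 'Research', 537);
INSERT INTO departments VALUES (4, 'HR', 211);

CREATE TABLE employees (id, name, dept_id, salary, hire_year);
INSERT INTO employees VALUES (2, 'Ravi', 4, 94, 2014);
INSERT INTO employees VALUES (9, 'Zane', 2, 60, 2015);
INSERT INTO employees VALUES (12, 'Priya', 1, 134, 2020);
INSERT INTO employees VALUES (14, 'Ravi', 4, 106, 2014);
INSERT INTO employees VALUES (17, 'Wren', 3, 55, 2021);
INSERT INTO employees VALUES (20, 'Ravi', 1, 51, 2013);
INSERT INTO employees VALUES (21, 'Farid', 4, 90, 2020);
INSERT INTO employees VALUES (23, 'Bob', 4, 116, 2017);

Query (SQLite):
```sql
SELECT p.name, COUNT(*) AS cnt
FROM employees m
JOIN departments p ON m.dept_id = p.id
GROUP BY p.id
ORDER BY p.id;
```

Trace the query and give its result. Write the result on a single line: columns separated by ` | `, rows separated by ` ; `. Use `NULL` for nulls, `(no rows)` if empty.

Design | 2 ; Ops | 1 ; Research | 1 ; HR | 4

Join each employees row to its departments via dept_id.
Group joined rows by departments.id; compute COUNT(*) per group.
  1: ids {12, 20} → COUNT(*)=2
  2: ids {9} → COUNT(*)=1
  3: ids {17} → COUNT(*)=1
  4: ids {2, 14, 21, 23} → COUNT(*)=4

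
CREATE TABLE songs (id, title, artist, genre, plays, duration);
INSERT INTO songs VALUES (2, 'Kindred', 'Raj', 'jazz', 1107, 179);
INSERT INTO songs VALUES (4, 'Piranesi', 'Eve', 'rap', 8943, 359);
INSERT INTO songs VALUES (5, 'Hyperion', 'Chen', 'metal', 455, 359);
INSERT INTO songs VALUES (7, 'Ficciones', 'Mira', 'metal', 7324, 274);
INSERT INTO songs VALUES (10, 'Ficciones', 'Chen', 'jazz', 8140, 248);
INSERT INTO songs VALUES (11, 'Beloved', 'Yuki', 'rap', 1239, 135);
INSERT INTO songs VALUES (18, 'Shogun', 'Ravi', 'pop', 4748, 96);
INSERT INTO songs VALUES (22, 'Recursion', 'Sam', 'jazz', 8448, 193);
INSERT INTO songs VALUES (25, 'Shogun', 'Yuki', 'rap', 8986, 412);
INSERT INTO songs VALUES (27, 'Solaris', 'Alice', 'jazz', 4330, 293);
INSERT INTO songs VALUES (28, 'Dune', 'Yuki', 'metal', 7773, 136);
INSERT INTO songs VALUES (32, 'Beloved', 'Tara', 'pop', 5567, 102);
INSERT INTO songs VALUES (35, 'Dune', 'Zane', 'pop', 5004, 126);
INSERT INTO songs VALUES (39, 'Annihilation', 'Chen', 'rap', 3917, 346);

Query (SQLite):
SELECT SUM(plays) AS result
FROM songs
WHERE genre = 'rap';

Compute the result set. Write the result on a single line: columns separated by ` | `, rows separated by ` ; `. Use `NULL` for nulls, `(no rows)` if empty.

Rows where genre='rap' → plays values: [8943, 1239, 8986, 3917].
SUM of non-NULL values = 23085.

23085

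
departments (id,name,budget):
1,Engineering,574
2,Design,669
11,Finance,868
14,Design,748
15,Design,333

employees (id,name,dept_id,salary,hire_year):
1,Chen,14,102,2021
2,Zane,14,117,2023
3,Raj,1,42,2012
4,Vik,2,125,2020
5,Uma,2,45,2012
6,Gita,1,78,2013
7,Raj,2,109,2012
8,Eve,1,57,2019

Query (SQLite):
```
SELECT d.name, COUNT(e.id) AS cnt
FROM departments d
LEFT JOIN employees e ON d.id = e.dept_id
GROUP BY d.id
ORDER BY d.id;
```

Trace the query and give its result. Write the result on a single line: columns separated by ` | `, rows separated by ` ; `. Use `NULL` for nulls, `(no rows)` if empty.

Engineering | 3 ; Design | 3 ; Finance | 0 ; Design | 2 ; Design | 0

LEFT JOIN keeps every departments row; unmatched ones get NULL for employees columns.
Group by departments.id and compute COUNT(e.id). COUNT(col) of an all-NULL group is 0.
  1: ids {3, 6, 8} → COUNT(e.id)=3
  2: ids {4, 5, 7} → COUNT(e.id)=3
  11: ids {—} → COUNT(e.id)=0
  14: ids {1, 2} → COUNT(e.id)=2
  15: ids {—} → COUNT(e.id)=0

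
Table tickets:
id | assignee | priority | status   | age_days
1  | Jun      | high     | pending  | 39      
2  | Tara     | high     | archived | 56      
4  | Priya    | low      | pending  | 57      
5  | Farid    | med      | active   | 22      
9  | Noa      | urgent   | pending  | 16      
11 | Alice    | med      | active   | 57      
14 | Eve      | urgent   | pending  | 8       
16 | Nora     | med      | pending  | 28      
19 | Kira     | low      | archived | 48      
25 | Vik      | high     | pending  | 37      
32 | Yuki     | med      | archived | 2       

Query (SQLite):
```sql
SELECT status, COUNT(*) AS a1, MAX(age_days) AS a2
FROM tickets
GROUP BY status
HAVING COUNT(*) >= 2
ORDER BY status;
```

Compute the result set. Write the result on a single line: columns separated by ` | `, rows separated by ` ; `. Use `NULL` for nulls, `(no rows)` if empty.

Group tickets by status.
Per group compute: COUNT(*), MAX(age_days).
HAVING: drop groups with fewer than 2 rows.
  active: ids {5, 11} → COUNT(*)=2, MAX(age_days)=57
  archived: ids {2, 19, 32} → COUNT(*)=3, MAX(age_days)=56
  pending: ids {1, 4, 9, 14, 16, 25} → COUNT(*)=6, MAX(age_days)=57

active | 2 | 57 ; archived | 3 | 56 ; pending | 6 | 57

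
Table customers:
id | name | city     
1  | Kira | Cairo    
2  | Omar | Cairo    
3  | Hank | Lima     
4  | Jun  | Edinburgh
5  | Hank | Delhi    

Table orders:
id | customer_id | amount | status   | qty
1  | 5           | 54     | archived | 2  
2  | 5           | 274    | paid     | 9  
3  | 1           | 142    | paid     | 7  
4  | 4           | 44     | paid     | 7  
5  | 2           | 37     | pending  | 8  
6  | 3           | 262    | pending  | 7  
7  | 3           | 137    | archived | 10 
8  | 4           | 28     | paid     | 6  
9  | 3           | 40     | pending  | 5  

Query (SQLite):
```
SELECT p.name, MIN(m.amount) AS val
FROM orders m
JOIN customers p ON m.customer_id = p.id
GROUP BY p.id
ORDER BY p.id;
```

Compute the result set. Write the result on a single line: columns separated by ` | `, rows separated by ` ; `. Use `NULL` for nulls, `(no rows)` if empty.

Kira | 142 ; Omar | 37 ; Hank | 40 ; Jun | 28 ; Hank | 54

Join each orders row to its customers via customer_id.
Group joined rows by customers.id; compute MIN(m.amount) per group.
  1: ids {3} → MIN(m.amount)=142
  2: ids {5} → MIN(m.amount)=37
  3: ids {6, 7, 9} → MIN(m.amount)=40
  4: ids {4, 8} → MIN(m.amount)=28
  5: ids {1, 2} → MIN(m.amount)=54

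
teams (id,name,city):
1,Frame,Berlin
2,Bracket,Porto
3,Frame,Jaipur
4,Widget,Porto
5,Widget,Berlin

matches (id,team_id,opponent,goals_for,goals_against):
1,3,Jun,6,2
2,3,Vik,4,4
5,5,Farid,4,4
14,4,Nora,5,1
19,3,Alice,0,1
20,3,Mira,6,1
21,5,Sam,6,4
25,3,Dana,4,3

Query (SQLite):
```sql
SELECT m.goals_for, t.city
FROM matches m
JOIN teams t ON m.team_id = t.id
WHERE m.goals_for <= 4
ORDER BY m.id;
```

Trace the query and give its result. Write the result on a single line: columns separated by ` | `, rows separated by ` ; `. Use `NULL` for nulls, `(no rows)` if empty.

4 | Jaipur ; 4 | Berlin ; 0 | Jaipur ; 4 | Jaipur

Each matches row matches the teams row where team_id = teams.id.
Then keep rows with m.goals_for <= 4.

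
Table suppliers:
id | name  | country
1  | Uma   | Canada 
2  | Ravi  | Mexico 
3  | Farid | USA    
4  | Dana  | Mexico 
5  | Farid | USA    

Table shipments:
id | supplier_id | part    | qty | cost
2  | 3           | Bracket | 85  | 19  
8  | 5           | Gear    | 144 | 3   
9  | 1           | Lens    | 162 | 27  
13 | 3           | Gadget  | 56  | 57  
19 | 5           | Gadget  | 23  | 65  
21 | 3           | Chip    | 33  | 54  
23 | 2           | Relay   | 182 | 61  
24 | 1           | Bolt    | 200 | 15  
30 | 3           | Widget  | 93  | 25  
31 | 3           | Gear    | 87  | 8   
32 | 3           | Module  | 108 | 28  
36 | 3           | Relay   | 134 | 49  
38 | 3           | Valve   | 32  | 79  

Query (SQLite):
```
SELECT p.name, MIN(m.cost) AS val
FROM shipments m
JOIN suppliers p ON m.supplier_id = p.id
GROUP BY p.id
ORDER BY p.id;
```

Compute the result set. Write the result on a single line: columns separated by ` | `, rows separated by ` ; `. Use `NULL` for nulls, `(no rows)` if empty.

Uma | 15 ; Ravi | 61 ; Farid | 8 ; Farid | 3

Join each shipments row to its suppliers via supplier_id.
Group joined rows by suppliers.id; compute MIN(m.cost) per group.
  1: ids {9, 24} → MIN(m.cost)=15
  2: ids {23} → MIN(m.cost)=61
  3: ids {2, 13, 21, 30, 31, 32, 36, 38} → MIN(m.cost)=8
  5: ids {8, 19} → MIN(m.cost)=3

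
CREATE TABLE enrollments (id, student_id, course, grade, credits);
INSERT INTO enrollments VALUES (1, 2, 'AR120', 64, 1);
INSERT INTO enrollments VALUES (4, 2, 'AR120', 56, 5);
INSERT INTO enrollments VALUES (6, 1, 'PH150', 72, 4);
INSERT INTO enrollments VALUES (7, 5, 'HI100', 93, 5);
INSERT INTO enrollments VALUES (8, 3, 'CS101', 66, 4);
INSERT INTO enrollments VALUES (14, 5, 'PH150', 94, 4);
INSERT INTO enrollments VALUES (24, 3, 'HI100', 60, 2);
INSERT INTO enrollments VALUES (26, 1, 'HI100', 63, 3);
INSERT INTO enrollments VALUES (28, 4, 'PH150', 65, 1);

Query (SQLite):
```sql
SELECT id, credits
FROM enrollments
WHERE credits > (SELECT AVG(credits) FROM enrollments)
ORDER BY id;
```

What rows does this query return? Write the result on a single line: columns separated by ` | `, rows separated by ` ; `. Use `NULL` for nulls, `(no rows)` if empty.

Scalar subquery: AVG(credits) over all enrollments rows = 3.222222 (≈; comparison uses full precision).
Keep rows where credits > that value.

4 | 5 ; 6 | 4 ; 7 | 5 ; 8 | 4 ; 14 | 4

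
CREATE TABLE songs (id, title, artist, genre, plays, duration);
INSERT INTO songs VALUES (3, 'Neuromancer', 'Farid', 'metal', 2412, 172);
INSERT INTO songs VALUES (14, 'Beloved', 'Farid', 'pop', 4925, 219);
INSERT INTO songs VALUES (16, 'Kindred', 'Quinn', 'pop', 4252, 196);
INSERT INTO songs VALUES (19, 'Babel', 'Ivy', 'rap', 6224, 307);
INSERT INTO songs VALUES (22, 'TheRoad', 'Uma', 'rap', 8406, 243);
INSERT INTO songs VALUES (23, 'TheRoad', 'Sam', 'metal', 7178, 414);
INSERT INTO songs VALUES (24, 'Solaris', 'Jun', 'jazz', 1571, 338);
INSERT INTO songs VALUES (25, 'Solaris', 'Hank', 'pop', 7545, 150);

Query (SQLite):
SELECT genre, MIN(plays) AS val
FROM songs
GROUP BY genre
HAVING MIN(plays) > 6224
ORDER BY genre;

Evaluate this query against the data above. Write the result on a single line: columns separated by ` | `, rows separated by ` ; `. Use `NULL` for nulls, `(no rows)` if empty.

Partition songs by genre; compute MIN(plays) within each group.
HAVING: keep groups where MIN(plays) > 6224.
  jazz: ids {24} → MIN(plays)=1571
  metal: ids {3, 23} → MIN(plays)=2412
  pop: ids {14, 16, 25} → MIN(plays)=4252
  rap: ids {19, 22} → MIN(plays)=6224

(no rows)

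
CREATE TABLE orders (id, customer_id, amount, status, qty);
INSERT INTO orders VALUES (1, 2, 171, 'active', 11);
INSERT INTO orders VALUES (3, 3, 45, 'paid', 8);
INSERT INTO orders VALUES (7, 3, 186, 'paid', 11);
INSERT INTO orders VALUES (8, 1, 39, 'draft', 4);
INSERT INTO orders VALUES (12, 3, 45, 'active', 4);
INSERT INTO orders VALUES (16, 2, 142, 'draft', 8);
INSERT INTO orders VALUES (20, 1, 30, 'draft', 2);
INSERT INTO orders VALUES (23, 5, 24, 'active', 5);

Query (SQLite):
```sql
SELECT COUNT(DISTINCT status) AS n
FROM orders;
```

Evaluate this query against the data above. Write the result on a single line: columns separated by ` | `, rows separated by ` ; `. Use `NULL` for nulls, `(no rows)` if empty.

3

Count distinct non-NULL status values.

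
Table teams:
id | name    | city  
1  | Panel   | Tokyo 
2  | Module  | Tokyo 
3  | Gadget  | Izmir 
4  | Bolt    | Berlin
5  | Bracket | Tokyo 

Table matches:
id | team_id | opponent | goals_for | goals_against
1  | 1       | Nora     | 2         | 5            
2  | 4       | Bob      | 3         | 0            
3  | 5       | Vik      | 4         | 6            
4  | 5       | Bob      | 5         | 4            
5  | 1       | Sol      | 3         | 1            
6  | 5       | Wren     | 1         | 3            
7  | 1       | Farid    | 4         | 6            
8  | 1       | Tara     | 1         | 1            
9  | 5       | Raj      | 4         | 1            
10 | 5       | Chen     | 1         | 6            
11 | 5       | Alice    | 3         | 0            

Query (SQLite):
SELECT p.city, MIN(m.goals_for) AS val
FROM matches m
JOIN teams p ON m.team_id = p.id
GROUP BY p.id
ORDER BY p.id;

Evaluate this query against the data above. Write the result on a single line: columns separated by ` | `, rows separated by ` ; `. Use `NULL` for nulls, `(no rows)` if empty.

Tokyo | 1 ; Berlin | 3 ; Tokyo | 1

Join each matches row to its teams via team_id.
Group joined rows by teams.id; compute MIN(m.goals_for) per group.
  1: ids {1, 5, 7, 8} → MIN(m.goals_for)=1
  4: ids {2} → MIN(m.goals_for)=3
  5: ids {3, 4, 6, 9, 10, 11} → MIN(m.goals_for)=1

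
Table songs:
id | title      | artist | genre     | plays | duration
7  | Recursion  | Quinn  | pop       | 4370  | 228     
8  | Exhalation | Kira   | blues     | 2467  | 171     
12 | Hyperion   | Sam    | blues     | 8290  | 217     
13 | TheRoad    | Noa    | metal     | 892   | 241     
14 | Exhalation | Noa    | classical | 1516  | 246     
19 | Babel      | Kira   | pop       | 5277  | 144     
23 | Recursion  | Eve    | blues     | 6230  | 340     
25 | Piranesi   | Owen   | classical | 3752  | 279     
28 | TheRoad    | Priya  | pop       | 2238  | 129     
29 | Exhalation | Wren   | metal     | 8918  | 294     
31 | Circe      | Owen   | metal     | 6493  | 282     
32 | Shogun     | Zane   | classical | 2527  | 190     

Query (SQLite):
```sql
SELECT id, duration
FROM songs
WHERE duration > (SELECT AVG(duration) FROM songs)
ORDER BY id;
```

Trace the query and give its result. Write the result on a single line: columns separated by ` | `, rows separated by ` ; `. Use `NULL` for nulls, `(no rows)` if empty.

13 | 241 ; 14 | 246 ; 23 | 340 ; 25 | 279 ; 29 | 294 ; 31 | 282

Scalar subquery: AVG(duration) over all songs rows = 230.083333 (≈; comparison uses full precision).
Keep rows where duration > that value.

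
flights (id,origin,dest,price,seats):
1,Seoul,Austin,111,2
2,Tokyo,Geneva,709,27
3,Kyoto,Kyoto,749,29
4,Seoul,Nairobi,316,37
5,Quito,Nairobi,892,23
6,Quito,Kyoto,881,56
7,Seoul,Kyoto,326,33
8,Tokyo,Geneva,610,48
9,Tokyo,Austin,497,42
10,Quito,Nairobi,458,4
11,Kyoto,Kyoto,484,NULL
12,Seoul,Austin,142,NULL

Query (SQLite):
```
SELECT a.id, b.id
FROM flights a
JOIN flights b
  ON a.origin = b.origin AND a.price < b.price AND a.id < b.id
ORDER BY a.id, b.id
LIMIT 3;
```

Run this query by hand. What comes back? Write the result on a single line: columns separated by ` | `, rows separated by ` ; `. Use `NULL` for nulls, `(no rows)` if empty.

1 | 4 ; 1 | 7 ; 1 | 12

Pairs (a,b) with same origin, a.price < b.price, a.id < b.id.
origin groups: Kyoto:{3,11} Quito:{5,6,10} Seoul:{1,4,7,12} Tokyo:{2,8,9}
Ordered by (a.id, b.id); first 3.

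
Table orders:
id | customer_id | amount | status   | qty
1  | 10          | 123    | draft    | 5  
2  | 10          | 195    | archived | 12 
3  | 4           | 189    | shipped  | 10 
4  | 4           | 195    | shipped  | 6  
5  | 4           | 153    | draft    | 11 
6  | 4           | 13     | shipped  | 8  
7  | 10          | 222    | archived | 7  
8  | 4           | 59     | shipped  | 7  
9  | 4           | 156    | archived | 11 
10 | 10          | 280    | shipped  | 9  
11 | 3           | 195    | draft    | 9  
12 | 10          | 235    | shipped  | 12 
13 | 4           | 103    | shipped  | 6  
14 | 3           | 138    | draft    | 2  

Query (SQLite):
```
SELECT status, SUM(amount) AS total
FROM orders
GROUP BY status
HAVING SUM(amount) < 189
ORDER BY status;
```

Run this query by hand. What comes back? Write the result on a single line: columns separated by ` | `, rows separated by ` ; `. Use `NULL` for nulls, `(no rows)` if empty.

(no rows)

Partition orders by status; compute SUM(amount) within each group.
HAVING: keep groups where SUM(amount) < 189.
  archived: ids {2, 7, 9} → SUM(amount)=573
  draft: ids {1, 5, 11, 14} → SUM(amount)=609
  shipped: ids {3, 4, 6, 8, 10, 12, 13} → SUM(amount)=1074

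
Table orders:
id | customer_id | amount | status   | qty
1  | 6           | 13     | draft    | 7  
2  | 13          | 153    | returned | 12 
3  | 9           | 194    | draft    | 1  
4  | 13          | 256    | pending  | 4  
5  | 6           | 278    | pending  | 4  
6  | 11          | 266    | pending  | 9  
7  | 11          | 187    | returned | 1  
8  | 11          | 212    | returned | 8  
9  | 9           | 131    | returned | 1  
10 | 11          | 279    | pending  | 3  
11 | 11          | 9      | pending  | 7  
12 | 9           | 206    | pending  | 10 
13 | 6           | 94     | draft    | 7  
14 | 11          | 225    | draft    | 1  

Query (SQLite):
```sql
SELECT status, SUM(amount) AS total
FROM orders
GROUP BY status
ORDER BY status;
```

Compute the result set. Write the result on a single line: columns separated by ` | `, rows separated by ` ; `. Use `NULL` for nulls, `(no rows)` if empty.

Partition orders by status; compute SUM(amount) within each group.
  draft: ids {1, 3, 13, 14} → SUM(amount)=526
  pending: ids {4, 5, 6, 10, 11, 12} → SUM(amount)=1294
  returned: ids {2, 7, 8, 9} → SUM(amount)=683

draft | 526 ; pending | 1294 ; returned | 683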